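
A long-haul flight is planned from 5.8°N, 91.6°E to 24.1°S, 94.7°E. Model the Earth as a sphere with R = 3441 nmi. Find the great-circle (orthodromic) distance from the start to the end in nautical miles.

cos σ = sin φ₁ sin φ₂ + cos φ₁ cos φ₂ cos Δλ
      = sin(5.80°)sin(-24.10°) + cos(5.80°)cos(-24.10°)cos(3.10°) = 0.8656
σ = 30.052° → d = Rσ = 3441·0.52451 = 1805 nmi

1805 nmi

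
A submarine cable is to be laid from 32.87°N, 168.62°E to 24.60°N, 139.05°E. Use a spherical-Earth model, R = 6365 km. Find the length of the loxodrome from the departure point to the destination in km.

Δψ = ln[tan(π/4+φ₂/2)/tan(π/4+φ₁/2)] = -0.1648;  Δφ = -0.1443 rad,  Δλ = -0.5161 rad
q = Δφ/Δψ = 0.8756
d = R·√(Δφ² + q²Δλ²) = 6365·0.47440 = 3020 km

3020 km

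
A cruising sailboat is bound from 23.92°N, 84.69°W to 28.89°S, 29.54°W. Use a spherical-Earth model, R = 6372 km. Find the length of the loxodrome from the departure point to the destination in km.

8329 km

Δψ = ln[tan(π/4+φ₂/2)/tan(π/4+φ₁/2)] = -0.9572;  Δφ = -0.9217 rad,  Δλ = +0.9625 rad
q = Δφ/Δψ = 0.9629
d = R·√(Δφ² + q²Δλ²) = 6372·1.30712 = 8329 km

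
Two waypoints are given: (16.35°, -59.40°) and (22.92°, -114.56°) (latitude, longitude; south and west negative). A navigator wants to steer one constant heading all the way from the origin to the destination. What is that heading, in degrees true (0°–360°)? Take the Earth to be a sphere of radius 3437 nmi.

Δψ = ln[tan(π/4+φ₂/2)/tan(π/4+φ₁/2)] = +0.1218
Δλ = -0.9627 rad (taken the short way round)
course = atan2(Δλ, Δψ) = 277.21°

277.2°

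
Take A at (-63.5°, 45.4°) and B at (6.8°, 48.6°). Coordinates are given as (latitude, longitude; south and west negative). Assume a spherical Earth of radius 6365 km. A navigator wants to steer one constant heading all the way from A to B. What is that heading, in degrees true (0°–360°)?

2.0°

Δψ = ln[tan(π/4+φ₂/2)/tan(π/4+φ₁/2)] = +1.5651
Δλ = +0.0559 rad (taken the short way round)
course = atan2(Δλ, Δψ) = 2.04°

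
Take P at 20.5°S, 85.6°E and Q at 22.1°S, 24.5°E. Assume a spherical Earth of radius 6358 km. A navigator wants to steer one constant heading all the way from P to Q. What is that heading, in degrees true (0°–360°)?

268.4°

Δψ = ln[tan(π/4+φ₂/2)/tan(π/4+φ₁/2)] = -0.0300
Δλ = -1.0664 rad (taken the short way round)
course = atan2(Δλ, Δψ) = 268.39°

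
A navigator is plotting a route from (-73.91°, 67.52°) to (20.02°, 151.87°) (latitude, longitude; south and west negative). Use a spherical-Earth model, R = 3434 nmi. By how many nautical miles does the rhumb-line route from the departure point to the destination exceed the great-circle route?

221 nmi

Great circle: cos σ = sin φ₁ sin φ₂ + cos φ₁ cos φ₂ cos Δλ,  σ = 1.8790 rad → d_gc = 6452.3 nmi
Rhumb line: Δψ = +2.3133, q = Δφ/Δψ = 0.7087, d_rh = R√(Δφ²+q²Δλ²) = 6673.0 nmi
Excess = 6673.0 − 6452.3 = 220.7 ≈ 221 nmi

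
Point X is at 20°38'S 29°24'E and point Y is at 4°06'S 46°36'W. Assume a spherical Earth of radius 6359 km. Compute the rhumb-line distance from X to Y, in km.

8410 km

Rhumb course C = atan2(Δλ, Δψ) with Δψ = ln[tan(π/4+φ₂/2)/tan(π/4+φ₁/2)] = +0.2965, Δλ = -1.3265 → C = 282.60°
d = R·|Δφ| / |cos C| = 6359·0.28856 / 0.21818 = 8410 km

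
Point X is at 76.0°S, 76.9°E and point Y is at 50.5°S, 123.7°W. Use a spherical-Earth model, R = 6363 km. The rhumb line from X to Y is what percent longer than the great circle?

Great circle: σ = 0.9215 rad → d_gc = Rσ = 5863.2 km
Rhumb: Δφ = +0.4451, Δλ = +2.7821, Δψ = +1.0730, q = Δφ/Δψ = 0.4148 → d_rh = R√(Δφ²+q²Δλ²) = 7869.8 km
Excess = (7869.8 − 5863.2) / 5863.2 = 2006.6 / 5863.2 = 34.22% ≈ 34.2%

34.2%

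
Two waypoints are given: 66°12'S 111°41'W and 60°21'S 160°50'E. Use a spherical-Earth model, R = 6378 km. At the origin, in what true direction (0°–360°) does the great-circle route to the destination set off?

236.2°

N = sin Δλ·cos φ₂ = -0.4942;  D = cos φ₁ sin φ₂ − sin φ₁ cos φ₂ cos Δλ = -0.3308
initial course = atan2(N, D) = 236.20°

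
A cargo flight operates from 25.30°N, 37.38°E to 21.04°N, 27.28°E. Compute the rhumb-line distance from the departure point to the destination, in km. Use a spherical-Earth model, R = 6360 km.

1134 km

Δψ = ln[tan(π/4+φ₂/2)/tan(π/4+φ₁/2)] = -0.0809;  Δφ = -0.0744 rad,  Δλ = -0.1763 rad
q = Δφ/Δψ = 0.9191
d = R·√(Δφ² + q²Δλ²) = 6360·0.17826 = 1134 km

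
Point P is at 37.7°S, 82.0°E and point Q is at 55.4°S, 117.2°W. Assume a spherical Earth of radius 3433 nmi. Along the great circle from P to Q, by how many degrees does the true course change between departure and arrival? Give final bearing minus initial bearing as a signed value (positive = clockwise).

Initial bearing θ₁ = atan2(sin Δλ cos φ₂, cos φ₁ sin φ₂ − sin φ₁ cos φ₂ cos Δλ) = 169.20°
Final bearing θ₂ = (initial bearing from the destination back to the start) + 180° = 15.13°
Δθ = θ₂ − θ₁ = -154.1°

-154.1°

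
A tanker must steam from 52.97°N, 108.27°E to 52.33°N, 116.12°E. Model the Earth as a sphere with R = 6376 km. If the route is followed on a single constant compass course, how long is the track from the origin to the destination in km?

535 km

Rhumb course C = atan2(Δλ, Δψ) with Δψ = ln[tan(π/4+φ₂/2)/tan(π/4+φ₁/2)] = -0.0184, Δλ = +0.1370 → C = 97.65°
d = R·|Δφ| / |cos C| = 6376·0.01117 / 0.13319 = 535 km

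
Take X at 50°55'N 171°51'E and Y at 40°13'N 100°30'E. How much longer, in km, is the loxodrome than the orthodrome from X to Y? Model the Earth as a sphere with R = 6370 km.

Great circle: cos σ = sin φ₁ sin φ₂ + cos φ₁ cos φ₂ cos Δλ,  σ = 0.8564 rad → d_gc = 5455.4 km
Rhumb line: Δψ = -0.2680, q = Δφ/Δψ = 0.6969, d_rh = R√(Δφ²+q²Δλ²) = 5655.0 km
Excess = 5655.0 − 5455.4 = 199.6 ≈ 200 km

200 km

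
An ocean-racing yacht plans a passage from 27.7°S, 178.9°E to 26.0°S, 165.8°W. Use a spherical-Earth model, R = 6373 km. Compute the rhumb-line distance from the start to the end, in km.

Rhumb course C = atan2(Δλ, Δψ) with Δψ = ln[tan(π/4+φ₂/2)/tan(π/4+φ₁/2)] = +0.0333, Δλ = +0.2670 → C = 82.90°
d = R·|Δφ| / |cos C| = 6373·0.02967 / 0.12359 = 1530 km

1530 km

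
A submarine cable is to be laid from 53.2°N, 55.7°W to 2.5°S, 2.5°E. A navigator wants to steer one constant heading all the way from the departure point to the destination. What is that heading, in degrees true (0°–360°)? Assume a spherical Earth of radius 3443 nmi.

138.4°

Meridional parts: M(φ₁)=+1.1006, M(φ₂)=-0.0436 → ΔM = -1.1443;  Δλ = +1.0158 rad
tan C = Δλ / ΔM = -0.8877 → C = 138.40°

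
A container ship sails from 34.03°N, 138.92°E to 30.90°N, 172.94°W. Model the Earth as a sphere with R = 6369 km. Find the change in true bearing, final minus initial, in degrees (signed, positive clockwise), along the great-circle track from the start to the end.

+27.0°

Initial bearing θ₁ = atan2(sin Δλ cos φ₂, cos φ₁ sin φ₂ − sin φ₁ cos φ₂ cos Δλ) = 80.66°
Final bearing θ₂ = (initial bearing from the destination back to the start) + 180° = 107.63°
Δθ = θ₂ − θ₁ = +27.0°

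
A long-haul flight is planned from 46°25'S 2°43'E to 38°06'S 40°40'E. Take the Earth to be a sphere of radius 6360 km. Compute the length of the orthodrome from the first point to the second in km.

3217 km

cos σ = sin φ₁ sin φ₂ + cos φ₁ cos φ₂ cos Δλ
      = sin(-46.42°)sin(-38.10°) + cos(-46.42°)cos(-38.10°)cos(37.95°) = 0.8748
σ = 28.983° → d = Rσ = 6360·0.50584 = 3217 km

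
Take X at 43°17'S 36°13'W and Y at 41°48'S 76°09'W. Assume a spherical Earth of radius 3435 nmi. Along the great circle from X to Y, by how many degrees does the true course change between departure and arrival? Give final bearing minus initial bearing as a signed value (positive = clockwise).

+27.6°

At departure: θ₁ = atan2(sin Δλ cos φ₂, cos φ₁ sin φ₂ − sin φ₁ cos φ₂ cos Δλ) = 258.97°
At arrival: θ₂ = atan2(sin Δλ cos φ₁, −cos φ₂ sin φ₁ + sin φ₂ cos φ₁ cos Δλ) = 286.57°
Δθ = θ₂ − θ₁ = +27.6°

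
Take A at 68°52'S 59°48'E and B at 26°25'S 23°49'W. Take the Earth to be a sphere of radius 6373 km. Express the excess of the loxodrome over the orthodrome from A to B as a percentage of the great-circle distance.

Great circle: σ = 1.1031 rad → d_gc = Rσ = 7029.8 km
Rhumb: Δφ = +0.7409, Δλ = -1.4594, Δψ = +1.2008, q = Δφ/Δψ = 0.6170 → d_rh = R√(Δφ²+q²Δλ²) = 7431.4 km
Excess = (7431.4 − 7029.8) / 7029.8 = 401.6 / 7029.8 = 5.71% ≈ 5.7%

5.7%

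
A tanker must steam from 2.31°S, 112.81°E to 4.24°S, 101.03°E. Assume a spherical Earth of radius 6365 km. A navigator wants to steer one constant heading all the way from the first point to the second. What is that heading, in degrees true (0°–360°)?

260.7°

Δψ = ln[tan(π/4+φ₂/2)/tan(π/4+φ₁/2)] = -0.0337
Δλ = -0.2056 rad (taken the short way round)
course = atan2(Δλ, Δψ) = 260.68°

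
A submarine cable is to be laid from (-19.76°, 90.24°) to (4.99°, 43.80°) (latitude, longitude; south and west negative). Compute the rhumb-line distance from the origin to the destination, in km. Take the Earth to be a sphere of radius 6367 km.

Δψ = ln[tan(π/4+φ₂/2)/tan(π/4+φ₁/2)] = +0.4391;  Δφ = +0.4320 rad,  Δλ = -0.8105 rad
q = Δφ/Δψ = 0.9837
d = R·√(Δφ² + q²Δλ²) = 6367·0.90682 = 5774 km

5774 km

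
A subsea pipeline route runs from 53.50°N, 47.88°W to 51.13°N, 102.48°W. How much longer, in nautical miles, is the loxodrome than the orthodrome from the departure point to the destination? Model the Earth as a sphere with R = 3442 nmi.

Great circle: cos σ = sin φ₁ sin φ₂ + cos φ₁ cos φ₂ cos Δλ,  σ = 0.5696 rad → d_gc = 1960.7 nmi
Rhumb line: Δψ = -0.0677, q = Δφ/Δψ = 0.6111, d_rh = R√(Δφ²+q²Δλ²) = 2009.6 nmi
Excess = 2009.6 − 1960.7 = 48.9 ≈ 49 nmi

49 nmi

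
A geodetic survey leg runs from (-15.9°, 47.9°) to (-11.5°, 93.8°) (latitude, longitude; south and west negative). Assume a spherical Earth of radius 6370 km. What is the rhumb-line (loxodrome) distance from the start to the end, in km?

Rhumb course C = atan2(Δλ, Δψ) with Δψ = ln[tan(π/4+φ₂/2)/tan(π/4+φ₁/2)] = +0.0791, Δλ = +0.8011 → C = 84.36°
d = R·|Δφ| / |cos C| = 6370·0.07679 / 0.09822 = 4981 km

4981 km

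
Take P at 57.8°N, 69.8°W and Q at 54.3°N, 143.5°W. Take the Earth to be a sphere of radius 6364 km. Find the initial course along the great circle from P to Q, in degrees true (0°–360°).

θ = atan2( sin Δλ·cos φ₂ ,  cos φ₁ sin φ₂ − sin φ₁ cos φ₂ cos Δλ )
  = atan2(-0.5601, +0.2942) = 297.71°

297.7°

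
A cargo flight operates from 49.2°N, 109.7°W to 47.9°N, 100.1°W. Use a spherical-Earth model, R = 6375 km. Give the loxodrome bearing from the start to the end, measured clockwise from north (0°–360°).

101.6°

Meridional parts: M(φ₁)=+0.9891, M(φ₂)=+0.9549 → ΔM = -0.0343;  Δλ = +0.1676 rad
tan C = Δλ / ΔM = -4.8880 → C = 101.56°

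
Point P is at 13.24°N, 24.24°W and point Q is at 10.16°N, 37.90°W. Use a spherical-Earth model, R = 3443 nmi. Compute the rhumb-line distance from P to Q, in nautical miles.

825 nmi

Rhumb course C = atan2(Δλ, Δψ) with Δψ = ln[tan(π/4+φ₂/2)/tan(π/4+φ₁/2)] = -0.0549, Δλ = -0.2384 → C = 257.03°
d = R·|Δφ| / |cos C| = 3443·0.05376 / 0.22442 = 825 nmi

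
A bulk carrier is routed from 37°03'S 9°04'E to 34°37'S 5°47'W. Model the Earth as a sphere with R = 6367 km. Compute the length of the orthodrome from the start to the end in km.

1363 km

cos σ = sin φ₁ sin φ₂ + cos φ₁ cos φ₂ cos Δλ
      = sin(-37.05°)sin(-34.62°) + cos(-37.05°)cos(-34.62°)cos(-14.85°) = 0.9772
σ = 12.269° → d = Rσ = 6367·0.21414 = 1363 km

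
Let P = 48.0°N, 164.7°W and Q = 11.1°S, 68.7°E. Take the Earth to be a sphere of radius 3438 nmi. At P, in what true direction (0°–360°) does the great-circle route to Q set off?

θ = atan2( sin Δλ·cos φ₂ ,  cos φ₁ sin φ₂ − sin φ₁ cos φ₂ cos Δλ )
  = atan2(-0.7878, +0.3060) = 291.23°

291.2°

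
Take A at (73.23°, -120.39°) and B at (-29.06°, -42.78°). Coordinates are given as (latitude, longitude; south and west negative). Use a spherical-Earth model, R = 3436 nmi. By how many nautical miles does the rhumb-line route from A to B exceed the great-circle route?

Great circle: cos σ = sin φ₁ sin φ₂ + cos φ₁ cos φ₂ cos Δλ,  σ = 1.9943 rad → d_gc = 6852.4 nmi
Rhumb line: Δψ = -2.4451, q = Δφ/Δψ = 0.7302, d_rh = R√(Δφ²+q²Δλ²) = 7012.7 nmi
Excess = 7012.7 − 6852.4 = 160.3 ≈ 160 nmi

160 nmi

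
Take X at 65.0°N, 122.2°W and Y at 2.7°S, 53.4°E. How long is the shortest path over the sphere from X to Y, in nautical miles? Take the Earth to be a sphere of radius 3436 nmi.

7054 nmi

Haversine: a = sin²(Δφ/2)+cos φ₁ cos φ₂ sin²(Δλ/2) = 0.73180;  σ = 2·atan2(√a,√(1−a))
σ = 117.620° → d = Rσ = 3436·2.05285 = 7054 nmi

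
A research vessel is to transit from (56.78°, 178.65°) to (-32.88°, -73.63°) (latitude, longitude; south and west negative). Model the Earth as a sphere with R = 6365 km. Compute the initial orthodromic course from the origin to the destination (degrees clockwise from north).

N = sin Δλ·cos φ₂ = +0.8000;  D = cos φ₁ sin φ₂ − sin φ₁ cos φ₂ cos Δλ = -0.0836
initial course = atan2(N, D) = 95.96°

96.0°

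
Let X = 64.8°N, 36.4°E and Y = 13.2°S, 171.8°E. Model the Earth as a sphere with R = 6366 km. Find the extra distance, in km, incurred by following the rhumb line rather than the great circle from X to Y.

1322 km

Great circle: cos σ = sin φ₁ sin φ₂ + cos φ₁ cos φ₂ cos Δλ,  σ = 2.0964 rad → d_gc = 13346.0 km
Rhumb line: Δψ = -1.7307, q = Δφ/Δψ = 0.7866, d_rh = R√(Δφ²+q²Δλ²) = 14667.7 km
Excess = 14667.7 − 13346.0 = 1321.7 ≈ 1322 km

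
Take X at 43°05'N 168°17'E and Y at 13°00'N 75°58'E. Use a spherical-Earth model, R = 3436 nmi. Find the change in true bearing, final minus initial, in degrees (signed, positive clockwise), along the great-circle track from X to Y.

-53.8°

Initial bearing θ₁ = atan2(sin Δλ cos φ₂, cos φ₁ sin φ₂ − sin φ₁ cos φ₂ cos Δλ) = 281.11°
Final bearing θ₂ = (initial bearing from the destination back to the start) + 180° = 227.35°
Δθ = θ₂ − θ₁ = -53.8°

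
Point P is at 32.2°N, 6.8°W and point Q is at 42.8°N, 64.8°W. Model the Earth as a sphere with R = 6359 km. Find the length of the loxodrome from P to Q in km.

Δψ = ln[tan(π/4+φ₂/2)/tan(π/4+φ₁/2)] = +0.2339;  Δφ = +0.1850 rad,  Δλ = -1.0123 rad
q = Δφ/Δψ = 0.7909
d = R·√(Δφ² + q²Δλ²) = 6359·0.82170 = 5225 km

5225 km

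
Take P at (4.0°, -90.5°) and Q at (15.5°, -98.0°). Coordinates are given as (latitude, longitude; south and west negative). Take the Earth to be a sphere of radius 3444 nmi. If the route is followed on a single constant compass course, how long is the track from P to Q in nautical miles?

Δψ = ln[tan(π/4+φ₂/2)/tan(π/4+φ₁/2)] = +0.2040;  Δφ = +0.2007 rad,  Δλ = -0.1309 rad
q = Δφ/Δψ = 0.9838
d = R·√(Δφ² + q²Δλ²) = 3444·0.23847 = 821 nmi

821 nmi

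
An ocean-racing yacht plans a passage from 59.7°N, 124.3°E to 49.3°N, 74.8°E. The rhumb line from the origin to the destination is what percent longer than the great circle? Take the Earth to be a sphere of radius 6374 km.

2.1%

Great circle: σ = 0.5192 rad → d_gc = Rσ = 3309.1 km
Rhumb: Δφ = -0.1815, Δλ = -0.8639, Δψ = -0.3147, q = Δφ/Δψ = 0.5767 → d_rh = R√(Δφ²+q²Δλ²) = 3380.2 km
Excess = (3380.2 − 3309.1) / 3309.1 = 71.1 / 3309.1 = 2.149% ≈ 2.1%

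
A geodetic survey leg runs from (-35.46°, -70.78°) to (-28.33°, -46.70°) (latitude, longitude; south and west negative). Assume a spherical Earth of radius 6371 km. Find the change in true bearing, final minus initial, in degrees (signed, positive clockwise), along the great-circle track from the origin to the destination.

-12.9°

Initial bearing θ₁ = atan2(sin Δλ cos φ₂, cos φ₁ sin φ₂ − sin φ₁ cos φ₂ cos Δλ) = 77.49°
Final bearing θ₂ = (initial bearing from the destination back to the start) + 180° = 64.61°
Δθ = θ₂ − θ₁ = -12.9°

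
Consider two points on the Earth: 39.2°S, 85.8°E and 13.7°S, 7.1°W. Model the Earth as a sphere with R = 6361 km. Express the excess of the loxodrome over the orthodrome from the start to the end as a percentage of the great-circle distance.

Great circle: σ = 1.4590 rad → d_gc = Rσ = 9280.5 km
Rhumb: Δφ = +0.4451, Δλ = -1.6214, Δψ = +0.5034, q = Δφ/Δψ = 0.8842 → d_rh = R√(Δφ²+q²Δλ²) = 9548.4 km
Excess = (9548.4 − 9280.5) / 9280.5 = 267.9 / 9280.5 = 2.89% ≈ 2.9%

2.9%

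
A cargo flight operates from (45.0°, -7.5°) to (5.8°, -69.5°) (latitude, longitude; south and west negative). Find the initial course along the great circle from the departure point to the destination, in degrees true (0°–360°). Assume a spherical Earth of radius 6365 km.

253.6°

θ = atan2( sin Δλ·cos φ₂ ,  cos φ₁ sin φ₂ − sin φ₁ cos φ₂ cos Δλ )
  = atan2(-0.8784, -0.2588) = 253.58°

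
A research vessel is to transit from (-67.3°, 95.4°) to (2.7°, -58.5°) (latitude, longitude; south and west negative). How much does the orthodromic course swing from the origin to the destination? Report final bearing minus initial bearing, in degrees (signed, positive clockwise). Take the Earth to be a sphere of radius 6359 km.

+140.9°

Initial bearing θ₁ = atan2(sin Δλ cos φ₂, cos φ₁ sin φ₂ − sin φ₁ cos φ₂ cos Δλ) = 208.50°
Final bearing θ₂ = (initial bearing from the destination back to the start) + 180° = 349.38°
Δθ = θ₂ − θ₁ = +140.9°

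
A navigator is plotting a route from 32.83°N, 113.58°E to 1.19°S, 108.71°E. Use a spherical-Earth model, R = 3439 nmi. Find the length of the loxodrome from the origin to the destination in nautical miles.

2061 nmi

Rhumb course C = atan2(Δλ, Δψ) with Δψ = ln[tan(π/4+φ₂/2)/tan(π/4+φ₁/2)] = -0.6280, Δλ = -0.0850 → C = 187.71°
d = R·|Δφ| / |cos C| = 3439·0.59376 / 0.99096 = 2061 nmi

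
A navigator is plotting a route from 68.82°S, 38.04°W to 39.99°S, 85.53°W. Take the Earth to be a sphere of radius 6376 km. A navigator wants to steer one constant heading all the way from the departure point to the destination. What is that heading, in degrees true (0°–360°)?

317.8°

Δψ = ln[tan(π/4+φ₂/2)/tan(π/4+φ₁/2)] = +0.9142
Δλ = -0.8289 rad (taken the short way round)
course = atan2(Δλ, Δψ) = 317.80°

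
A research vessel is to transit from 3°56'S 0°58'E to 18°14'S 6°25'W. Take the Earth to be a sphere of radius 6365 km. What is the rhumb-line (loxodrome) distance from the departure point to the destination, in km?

Δψ = ln[tan(π/4+φ₂/2)/tan(π/4+φ₁/2)] = -0.2550;  Δφ = -0.2496 rad,  Δλ = -0.1289 rad
q = Δφ/Δψ = 0.9786
d = R·√(Δφ² + q²Δλ²) = 6365·0.27963 = 1780 km

1780 km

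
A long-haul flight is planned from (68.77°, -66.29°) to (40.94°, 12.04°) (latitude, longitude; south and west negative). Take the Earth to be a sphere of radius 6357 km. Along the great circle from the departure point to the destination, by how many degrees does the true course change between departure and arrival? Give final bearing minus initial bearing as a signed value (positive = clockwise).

+68.9°

Initial bearing θ₁ = atan2(sin Δλ cos φ₂, cos φ₁ sin φ₂ − sin φ₁ cos φ₂ cos Δλ) = 82.69°
Final bearing θ₂ = (initial bearing from the destination back to the start) + 180° = 151.61°
Δθ = θ₂ − θ₁ = +68.9°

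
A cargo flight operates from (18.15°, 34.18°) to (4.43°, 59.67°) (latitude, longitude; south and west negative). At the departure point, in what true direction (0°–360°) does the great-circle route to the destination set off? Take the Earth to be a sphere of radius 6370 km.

N = sin Δλ·cos φ₂ = +0.4291;  D = cos φ₁ sin φ₂ − sin φ₁ cos φ₂ cos Δλ = -0.2069
initial course = atan2(N, D) = 115.75°

115.7°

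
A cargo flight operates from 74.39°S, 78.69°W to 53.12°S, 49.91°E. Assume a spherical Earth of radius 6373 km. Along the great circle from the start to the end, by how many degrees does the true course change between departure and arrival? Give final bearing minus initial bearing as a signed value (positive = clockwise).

Initial bearing θ₁ = atan2(sin Δλ cos φ₂, cos φ₁ sin φ₂ − sin φ₁ cos φ₂ cos Δλ) = 140.84°
Final bearing θ₂ = (initial bearing from the destination back to the start) + 180° = 16.45°
Δθ = θ₂ − θ₁ = -124.4°

-124.4°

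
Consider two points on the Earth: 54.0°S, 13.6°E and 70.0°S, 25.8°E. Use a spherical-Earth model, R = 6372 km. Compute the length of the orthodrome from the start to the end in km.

1882 km

Haversine: a = sin²(Δφ/2)+cos φ₁ cos φ₂ sin²(Δλ/2) = 0.02164;  σ = 2·atan2(√a,√(1−a))
σ = 16.918° → d = Rσ = 6372·0.29528 = 1882 km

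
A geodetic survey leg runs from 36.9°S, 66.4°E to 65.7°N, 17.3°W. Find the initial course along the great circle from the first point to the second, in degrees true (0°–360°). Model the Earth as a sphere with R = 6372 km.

331.6°

N = sin Δλ·cos φ₂ = -0.4090;  D = cos φ₁ sin φ₂ − sin φ₁ cos φ₂ cos Δλ = +0.7559
initial course = atan2(N, D) = 331.58°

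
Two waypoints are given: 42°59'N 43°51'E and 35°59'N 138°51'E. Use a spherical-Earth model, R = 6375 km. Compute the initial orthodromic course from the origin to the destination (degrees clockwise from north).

N = sin Δλ·cos φ₂ = +0.8061;  D = cos φ₁ sin φ₂ − sin φ₁ cos φ₂ cos Δλ = +0.4779
initial course = atan2(N, D) = 59.34°

59.3°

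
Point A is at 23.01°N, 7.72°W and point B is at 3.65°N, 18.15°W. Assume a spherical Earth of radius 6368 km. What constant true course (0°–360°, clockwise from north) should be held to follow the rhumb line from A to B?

207.5°

Meridional parts: M(φ₁)=+0.4129, M(φ₂)=+0.0637 → ΔM = -0.3491;  Δλ = -0.1820 rad
tan C = Δλ / ΔM = +0.5214 → C = 207.54°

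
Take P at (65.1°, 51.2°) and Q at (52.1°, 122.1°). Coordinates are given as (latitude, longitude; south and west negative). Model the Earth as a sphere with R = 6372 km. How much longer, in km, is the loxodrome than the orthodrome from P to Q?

205 km

Great circle: cos σ = sin φ₁ sin φ₂ + cos φ₁ cos φ₂ cos Δλ,  σ = 0.6429 rad → d_gc = 4096.5 km
Rhumb line: Δψ = -0.4416, q = Δφ/Δψ = 0.5138, d_rh = R√(Δφ²+q²Δλ²) = 4301.6 km
Excess = 4301.6 − 4096.5 = 205.1 ≈ 205 km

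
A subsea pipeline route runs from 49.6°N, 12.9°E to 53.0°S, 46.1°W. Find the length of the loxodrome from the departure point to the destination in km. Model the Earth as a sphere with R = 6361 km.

Δψ = ln[tan(π/4+φ₂/2)/tan(π/4+φ₁/2)] = -2.0947;  Δφ = -1.7907 rad,  Δλ = -1.0297 rad
q = Δφ/Δψ = 0.8549
d = R·√(Δφ² + q²Δλ²) = 6361·1.99539 = 12693 km

12693 km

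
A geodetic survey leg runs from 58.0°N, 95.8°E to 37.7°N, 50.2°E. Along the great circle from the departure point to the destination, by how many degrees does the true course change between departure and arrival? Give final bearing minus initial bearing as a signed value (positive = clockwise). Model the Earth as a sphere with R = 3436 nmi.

-35.1°

At departure: θ₁ = atan2(sin Δλ cos φ₂, cos φ₁ sin φ₂ − sin φ₁ cos φ₂ cos Δλ) = 255.57°
At arrival: θ₂ = atan2(sin Δλ cos φ₁, −cos φ₂ sin φ₁ + sin φ₂ cos φ₁ cos Δλ) = 220.44°
Δθ = θ₂ − θ₁ = -35.1°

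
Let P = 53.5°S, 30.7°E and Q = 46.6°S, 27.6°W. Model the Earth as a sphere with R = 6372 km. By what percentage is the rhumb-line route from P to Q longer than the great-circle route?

Great circle: σ = 0.6455 rad → d_gc = Rσ = 4112.9 km
Rhumb: Δφ = +0.1204, Δλ = -1.0175, Δψ = +0.1880, q = Δφ/Δψ = 0.6406 → d_rh = R√(Δφ²+q²Δλ²) = 4223.9 km
Excess = (4223.9 − 4112.9) / 4112.9 = 111.0 / 4112.9 = 2.70% ≈ 2.7%

2.7%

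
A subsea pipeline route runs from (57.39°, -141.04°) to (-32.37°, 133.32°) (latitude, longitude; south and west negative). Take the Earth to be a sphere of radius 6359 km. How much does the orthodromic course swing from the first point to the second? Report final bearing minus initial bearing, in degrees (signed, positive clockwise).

-31.6°

At departure: θ₁ = atan2(sin Δλ cos φ₂, cos φ₁ sin φ₂ − sin φ₁ cos φ₂ cos Δλ) = 247.86°
At arrival: θ₂ = atan2(sin Δλ cos φ₁, −cos φ₂ sin φ₁ + sin φ₂ cos φ₁ cos Δλ) = 216.23°
Δθ = θ₂ − θ₁ = -31.6°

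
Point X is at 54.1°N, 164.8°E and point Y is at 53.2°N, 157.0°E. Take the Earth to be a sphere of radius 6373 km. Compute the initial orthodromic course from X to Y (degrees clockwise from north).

262.1°

θ = atan2( sin Δλ·cos φ₂ ,  cos φ₁ sin φ₂ − sin φ₁ cos φ₂ cos Δλ )
  = atan2(-0.0813, -0.0112) = 262.14°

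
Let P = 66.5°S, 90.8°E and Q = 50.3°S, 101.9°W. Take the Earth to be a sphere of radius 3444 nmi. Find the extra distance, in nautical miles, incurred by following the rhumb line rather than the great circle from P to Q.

Great circle: cos σ = sin φ₁ sin φ₂ + cos φ₁ cos φ₂ cos Δλ,  σ = 1.0961 rad → d_gc = 3774.8 nmi
Rhumb line: Δψ = +0.5514, q = Δφ/Δψ = 0.5128, d_rh = R√(Δφ²+q²Δλ²) = 5248.1 nmi
Excess = 5248.1 − 3774.8 = 1473.3 ≈ 1473 nmi

1473 nmi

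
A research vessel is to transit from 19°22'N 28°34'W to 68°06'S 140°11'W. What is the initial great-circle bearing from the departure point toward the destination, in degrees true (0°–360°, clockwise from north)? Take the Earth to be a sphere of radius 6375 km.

N = sin Δλ·cos φ₂ = -0.3468;  D = cos φ₁ sin φ₂ − sin φ₁ cos φ₂ cos Δλ = -0.8298
initial course = atan2(N, D) = 202.68°

202.7°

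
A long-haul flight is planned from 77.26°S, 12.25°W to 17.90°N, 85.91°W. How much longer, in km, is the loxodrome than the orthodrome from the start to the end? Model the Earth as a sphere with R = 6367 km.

Great circle: cos σ = sin φ₁ sin φ₂ + cos φ₁ cos φ₂ cos Δλ,  σ = 1.8139 rad → d_gc = 11549.3 km
Rhumb line: Δψ = +2.5101, q = Δφ/Δψ = 0.6617, d_rh = R√(Δφ²+q²Δλ²) = 11881.0 km
Excess = 11881.0 − 11549.3 = 331.7 ≈ 332 km

332 km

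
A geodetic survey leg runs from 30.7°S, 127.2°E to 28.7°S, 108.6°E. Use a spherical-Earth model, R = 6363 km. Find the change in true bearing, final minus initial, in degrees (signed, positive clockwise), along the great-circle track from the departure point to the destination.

+9.3°

At departure: θ₁ = atan2(sin Δλ cos φ₂, cos φ₁ sin φ₂ − sin φ₁ cos φ₂ cos Δλ) = 272.36°
At arrival: θ₂ = atan2(sin Δλ cos φ₁, −cos φ₂ sin φ₁ + sin φ₂ cos φ₁ cos Δλ) = 281.63°
Δθ = θ₂ − θ₁ = +9.3°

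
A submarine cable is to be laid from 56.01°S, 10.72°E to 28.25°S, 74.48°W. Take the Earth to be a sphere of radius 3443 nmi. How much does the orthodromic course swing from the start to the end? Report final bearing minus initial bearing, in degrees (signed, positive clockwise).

Initial bearing θ₁ = atan2(sin Δλ cos φ₂, cos φ₁ sin φ₂ − sin φ₁ cos φ₂ cos Δλ) = 256.95°
Final bearing θ₂ = (initial bearing from the destination back to the start) + 180° = 321.81°
Δθ = θ₂ − θ₁ = +64.9°

+64.9°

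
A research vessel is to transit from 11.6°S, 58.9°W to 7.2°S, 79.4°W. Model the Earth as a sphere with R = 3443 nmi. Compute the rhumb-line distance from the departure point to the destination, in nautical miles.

1243 nmi

Rhumb course C = atan2(Δλ, Δψ) with Δψ = ln[tan(π/4+φ₂/2)/tan(π/4+φ₁/2)] = +0.0779, Δλ = -0.3578 → C = 282.28°
d = R·|Δφ| / |cos C| = 3443·0.07679 / 0.21264 = 1243 nmi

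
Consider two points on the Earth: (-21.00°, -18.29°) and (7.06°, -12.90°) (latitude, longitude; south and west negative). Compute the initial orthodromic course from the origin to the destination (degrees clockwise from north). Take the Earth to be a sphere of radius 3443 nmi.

θ = atan2( sin Δλ·cos φ₂ ,  cos φ₁ sin φ₂ − sin φ₁ cos φ₂ cos Δλ )
  = atan2(+0.0932, +0.4688) = 11.25°

11.2°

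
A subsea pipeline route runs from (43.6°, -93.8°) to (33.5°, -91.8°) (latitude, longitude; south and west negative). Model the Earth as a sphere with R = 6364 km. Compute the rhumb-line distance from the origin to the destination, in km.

Rhumb course C = atan2(Δλ, Δψ) with Δψ = ln[tan(π/4+φ₂/2)/tan(π/4+φ₁/2)] = -0.2261, Δλ = +0.0349 → C = 171.22°
d = R·|Δφ| / |cos C| = 6364·0.17628 / 0.98829 = 1135 km

1135 km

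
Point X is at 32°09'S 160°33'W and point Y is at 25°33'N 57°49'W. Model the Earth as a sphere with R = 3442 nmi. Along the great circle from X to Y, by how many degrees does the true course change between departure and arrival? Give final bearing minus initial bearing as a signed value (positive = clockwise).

-9.4°

At departure: θ₁ = atan2(sin Δλ cos φ₂, cos φ₁ sin φ₂ − sin φ₁ cos φ₂ cos Δλ) = 73.58°
At arrival: θ₂ = atan2(sin Δλ cos φ₁, −cos φ₂ sin φ₁ + sin φ₂ cos φ₁ cos Δλ) = 64.18°
Δθ = θ₂ − θ₁ = -9.4°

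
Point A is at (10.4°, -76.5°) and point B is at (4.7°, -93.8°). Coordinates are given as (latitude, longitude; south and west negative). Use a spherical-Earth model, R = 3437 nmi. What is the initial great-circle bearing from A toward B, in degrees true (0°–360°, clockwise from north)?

θ = atan2( sin Δλ·cos φ₂ ,  cos φ₁ sin φ₂ − sin φ₁ cos φ₂ cos Δλ )
  = atan2(-0.2964, -0.0912) = 252.90°

252.9°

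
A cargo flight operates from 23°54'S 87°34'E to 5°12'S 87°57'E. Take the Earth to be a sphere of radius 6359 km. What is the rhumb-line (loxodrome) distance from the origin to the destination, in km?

Rhumb course C = atan2(Δλ, Δψ) with Δψ = ln[tan(π/4+φ₂/2)/tan(π/4+φ₁/2)] = +0.3389, Δλ = +0.0067 → C = 1.13°
d = R·|Δφ| / |cos C| = 6359·0.32638 / 0.99981 = 2076 km

2076 km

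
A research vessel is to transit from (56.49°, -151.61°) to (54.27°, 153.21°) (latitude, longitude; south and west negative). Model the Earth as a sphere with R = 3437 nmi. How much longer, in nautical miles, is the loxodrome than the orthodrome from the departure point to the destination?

50 nmi

Great circle: cos σ = sin φ₁ sin φ₂ + cos φ₁ cos φ₂ cos Δλ,  σ = 0.5337 rad → d_gc = 1834.3 nmi
Rhumb line: Δψ = -0.0682, q = Δφ/Δψ = 0.5679, d_rh = R√(Δφ²+q²Δλ²) = 1884.7 nmi
Excess = 1884.7 − 1834.3 = 50.4 ≈ 50 nmi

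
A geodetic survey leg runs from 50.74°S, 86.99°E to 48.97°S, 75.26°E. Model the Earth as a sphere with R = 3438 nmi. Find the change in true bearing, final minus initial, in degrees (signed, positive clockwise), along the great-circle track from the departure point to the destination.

+9.0°

Initial bearing θ₁ = atan2(sin Δλ cos φ₂, cos φ₁ sin φ₂ − sin φ₁ cos φ₂ cos Δλ) = 278.64°
Final bearing θ₂ = (initial bearing from the destination back to the start) + 180° = 287.62°
Δθ = θ₂ − θ₁ = +9.0°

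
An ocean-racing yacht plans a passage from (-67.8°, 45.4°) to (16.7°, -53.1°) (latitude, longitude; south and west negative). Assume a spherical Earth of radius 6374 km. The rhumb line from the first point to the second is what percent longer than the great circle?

4.3%

Great circle: σ = 1.8961 rad → d_gc = Rσ = 12085.4 km
Rhumb: Δφ = +1.4748, Δλ = -1.7191, Δψ = +1.9243, q = Δφ/Δψ = 0.7664 → d_rh = R√(Δφ²+q²Δλ²) = 12605.3 km
Excess = (12605.3 − 12085.4) / 12085.4 = 519.9 / 12085.4 = 4.30% ≈ 4.3%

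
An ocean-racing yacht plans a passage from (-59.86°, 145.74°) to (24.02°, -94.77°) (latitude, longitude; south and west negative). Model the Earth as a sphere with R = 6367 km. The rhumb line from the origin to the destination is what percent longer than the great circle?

Great circle: σ = 2.1868 rad → d_gc = Rσ = 13923.5 km
Rhumb: Δφ = +1.4640, Δλ = +2.0855, Δψ = +1.7442, q = Δφ/Δψ = 0.8394 → d_rh = R√(Δφ²+q²Δλ²) = 14529.4 km
Excess = (14529.4 − 13923.5) / 13923.5 = 605.9 / 13923.5 = 4.352% ≈ 4.4%

4.4%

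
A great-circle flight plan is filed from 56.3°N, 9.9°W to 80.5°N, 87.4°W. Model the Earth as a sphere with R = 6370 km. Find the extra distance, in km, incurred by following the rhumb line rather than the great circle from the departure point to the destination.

244 km

Great circle: cos σ = sin φ₁ sin φ₂ + cos φ₁ cos φ₂ cos Δλ,  σ = 0.5728 rad → d_gc = 3649.0 km
Rhumb line: Δψ = +1.2933, q = Δφ/Δψ = 0.3266, d_rh = R√(Δφ²+q²Δλ²) = 3893.1 km
Excess = 3893.1 − 3649.0 = 244.1 ≈ 244 km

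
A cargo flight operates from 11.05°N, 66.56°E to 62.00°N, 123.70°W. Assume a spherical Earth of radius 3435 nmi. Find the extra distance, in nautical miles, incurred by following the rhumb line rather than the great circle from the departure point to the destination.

Great circle: cos σ = sin φ₁ sin φ₂ + cos φ₁ cos φ₂ cos Δλ,  σ = 1.8589 rad → d_gc = 6385.45 nmi
Rhumb line: Δψ = +1.1949, q = Δφ/Δψ = 0.7442, d_rh = R√(Δφ²+q²Δλ²) = 8165.87 nmi
Excess = 8165.87 − 6385.45 = 1780.42 ≈ 1780 nmi

1780 nmi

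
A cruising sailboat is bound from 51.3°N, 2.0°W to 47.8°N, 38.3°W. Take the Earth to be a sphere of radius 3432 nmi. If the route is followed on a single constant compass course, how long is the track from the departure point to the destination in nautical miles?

Δψ = ln[tan(π/4+φ₂/2)/tan(π/4+φ₁/2)] = -0.0942;  Δφ = -0.0611 rad,  Δλ = -0.6336 rad
q = Δφ/Δψ = 0.6484
d = R·√(Δφ² + q²Δλ²) = 3432·0.41532 = 1425 nmi

1425 nmi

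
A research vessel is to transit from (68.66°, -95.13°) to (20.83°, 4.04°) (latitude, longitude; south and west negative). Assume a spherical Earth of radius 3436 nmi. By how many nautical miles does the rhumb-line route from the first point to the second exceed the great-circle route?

Great circle: cos σ = sin φ₁ sin φ₂ + cos φ₁ cos φ₂ cos Δλ,  σ = 1.2901 rad → d_gc = 4432.8 nmi
Rhumb line: Δψ = -1.2973, q = Δφ/Δψ = 0.6435, d_rh = R√(Δφ²+q²Δλ²) = 4782.5 nmi
Excess = 4782.5 − 4432.8 = 349.7 ≈ 350 nmi

350 nmi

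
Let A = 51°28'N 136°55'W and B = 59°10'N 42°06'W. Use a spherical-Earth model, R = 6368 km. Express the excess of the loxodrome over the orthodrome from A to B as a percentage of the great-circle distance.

Great circle: σ = 0.8699 rad → d_gc = Rσ = 5539.8 km
Rhumb: Δφ = +0.1344, Δλ = +1.6549, Δψ = +0.2371, q = Δφ/Δψ = 0.5668 → d_rh = R√(Δφ²+q²Δλ²) = 6034.2 km
Excess = (6034.2 − 5539.8) / 5539.8 = 494.4 / 5539.8 = 8.92% ≈ 8.9%

8.9%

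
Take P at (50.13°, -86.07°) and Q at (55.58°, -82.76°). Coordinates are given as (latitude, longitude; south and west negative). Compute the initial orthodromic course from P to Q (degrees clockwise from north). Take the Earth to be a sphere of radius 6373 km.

θ = atan2( sin Δλ·cos φ₂ ,  cos φ₁ sin φ₂ − sin φ₁ cos φ₂ cos Δλ )
  = atan2(+0.0326, +0.0957) = 18.83°

18.8°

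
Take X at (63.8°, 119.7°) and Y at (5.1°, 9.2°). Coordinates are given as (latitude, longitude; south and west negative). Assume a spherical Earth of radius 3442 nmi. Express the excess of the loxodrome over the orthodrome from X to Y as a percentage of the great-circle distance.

7.6%

Great circle: σ = 1.6451 rad → d_gc = Rσ = 5662.5 nmi
Rhumb: Δφ = -1.0245, Δλ = -1.9286, Δψ = -1.3688, q = Δφ/Δψ = 0.7484 → d_rh = R√(Δφ²+q²Δλ²) = 6092.6 nmi
Excess = (6092.6 − 5662.5) / 5662.5 = 430.1 / 5662.5 = 7.60% ≈ 7.6%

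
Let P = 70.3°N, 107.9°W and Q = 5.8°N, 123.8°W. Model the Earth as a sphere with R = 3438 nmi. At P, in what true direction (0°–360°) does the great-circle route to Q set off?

197.5°

θ = atan2( sin Δλ·cos φ₂ ,  cos φ₁ sin φ₂ − sin φ₁ cos φ₂ cos Δλ )
  = atan2(-0.2726, -0.8668) = 197.46°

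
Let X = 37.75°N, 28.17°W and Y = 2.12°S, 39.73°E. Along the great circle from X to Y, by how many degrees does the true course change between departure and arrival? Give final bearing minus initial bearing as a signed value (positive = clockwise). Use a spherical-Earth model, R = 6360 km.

+24.7°

At departure: θ₁ = atan2(sin Δλ cos φ₂, cos φ₁ sin φ₂ − sin φ₁ cos φ₂ cos Δλ) = 105.65°
At arrival: θ₂ = atan2(sin Δλ cos φ₁, −cos φ₂ sin φ₁ + sin φ₂ cos φ₁ cos Δλ) = 130.37°
Δθ = θ₂ − θ₁ = +24.7°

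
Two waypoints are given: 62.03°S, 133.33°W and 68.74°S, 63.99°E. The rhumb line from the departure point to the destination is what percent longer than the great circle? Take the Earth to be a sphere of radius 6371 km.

Great circle: σ = 0.8490 rad → d_gc = Rσ = 5409.0 km
Rhumb: Δφ = -0.1171, Δλ = -2.8393, Δψ = -0.2829, q = Δφ/Δψ = 0.4140 → d_rh = R√(Δφ²+q²Δλ²) = 7526.0 km
Excess = (7526.0 − 5409.0) / 5409.0 = 2117.0 / 5409.0 = 39.14% ≈ 39.1%

39.1%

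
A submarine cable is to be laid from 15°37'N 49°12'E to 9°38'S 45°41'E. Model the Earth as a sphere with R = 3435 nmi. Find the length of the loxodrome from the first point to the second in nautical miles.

1528 nmi

Δψ = ln[tan(π/4+φ₂/2)/tan(π/4+φ₁/2)] = -0.4449;  Δφ = -0.4407 rad,  Δλ = -0.0614 rad
q = Δφ/Δψ = 0.9905
d = R·√(Δφ² + q²Δλ²) = 3435·0.44487 = 1528 nmi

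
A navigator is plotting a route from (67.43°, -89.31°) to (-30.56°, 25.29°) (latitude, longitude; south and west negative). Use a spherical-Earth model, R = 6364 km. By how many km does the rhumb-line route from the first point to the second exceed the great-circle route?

Great circle: cos σ = sin φ₁ sin φ₂ + cos φ₁ cos φ₂ cos Δλ,  σ = 2.2232 rad → d_gc = 14148.3 km
Rhumb line: Δψ = -2.1723, q = Δφ/Δψ = 0.7873, d_rh = R√(Δφ²+q²Δλ²) = 14794.9 km
Excess = 14794.9 − 14148.3 = 646.6 ≈ 647 km

647 km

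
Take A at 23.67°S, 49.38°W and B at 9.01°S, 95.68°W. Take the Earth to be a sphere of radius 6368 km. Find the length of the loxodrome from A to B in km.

Δψ = ln[tan(π/4+φ₂/2)/tan(π/4+φ₁/2)] = +0.2675;  Δφ = +0.2559 rad,  Δλ = -0.8081 rad
q = Δφ/Δψ = 0.9565
d = R·√(Δφ² + q²Δλ²) = 6368·0.81421 = 5185 km

5185 km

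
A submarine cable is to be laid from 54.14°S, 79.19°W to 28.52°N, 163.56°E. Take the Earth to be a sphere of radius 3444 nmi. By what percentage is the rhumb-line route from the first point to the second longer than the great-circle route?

2.6%

Great circle: σ = 2.2429 rad → d_gc = Rσ = 7724.6 nmi
Rhumb: Δφ = +1.4427, Δλ = -2.0464, Δψ = +1.6480, q = Δφ/Δψ = 0.8754 → d_rh = R√(Δφ²+q²Δλ²) = 7921.6 nmi
Excess = (7921.6 − 7724.6) / 7724.6 = 197.0 / 7724.6 = 2.5503% ≈ 2.6%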